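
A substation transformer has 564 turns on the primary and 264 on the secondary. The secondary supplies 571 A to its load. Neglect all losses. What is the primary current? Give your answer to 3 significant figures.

For an ideal transformer I_p/I_s = N_s/N_p, so I_p = 571 × 264/564 = 267 A.

I_p ≈ 267 A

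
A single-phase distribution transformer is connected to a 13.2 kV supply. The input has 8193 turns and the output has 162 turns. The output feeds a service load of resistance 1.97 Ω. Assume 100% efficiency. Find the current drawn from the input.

V_out = V_in × N_out/N_in = 13200 × 162/8193 = 261.00 V.
I_out = V_out/R = 261.00/1.97 = 132.49 A.
For an ideal transformer I_in N_in = I_out N_out, so I_in = 132.49 × 162/8193 = 2.62 A.

I_in ≈ 2.62 A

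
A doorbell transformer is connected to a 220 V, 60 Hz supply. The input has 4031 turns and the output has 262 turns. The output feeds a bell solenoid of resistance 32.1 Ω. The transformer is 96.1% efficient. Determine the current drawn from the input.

I_in ≈ 0.0301 A

V_out = 220 × 262/4031 = 14.299 V.
I_out = V_out/R = 14.299/32.1 = 0.44546 A.
P_out = V_out I_out = 14.299 × 0.44546 = 6.3697 W.
P_in = P_out/η = 6.3697/0.961 = 6.6282 W.
I_in = P_in/V_in = 6.6282/220 = 0.0301 A.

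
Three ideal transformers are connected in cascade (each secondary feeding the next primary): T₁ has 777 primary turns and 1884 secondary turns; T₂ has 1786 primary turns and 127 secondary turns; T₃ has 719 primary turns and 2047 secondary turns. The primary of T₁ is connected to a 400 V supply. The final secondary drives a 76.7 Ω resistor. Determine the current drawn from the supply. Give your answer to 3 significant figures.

I_supply ≈ 1.26 A

Secondary of T₁: V = 400.00 × 1884/777 = 969.88 V.
Secondary of T₂: V = 969.88 × 127/1786 = 68.967 V.
Secondary of T₃: V = 68.967 × 2047/719 = 196.35 V.
I_load = 196.35/76.7 = 2.5600 A, so P_out = 196.35 × 2.5600 = 502.65 W.
All ideal ⇒ P_in = P_out, so I_supply = 502.65/400 = 1.26 A.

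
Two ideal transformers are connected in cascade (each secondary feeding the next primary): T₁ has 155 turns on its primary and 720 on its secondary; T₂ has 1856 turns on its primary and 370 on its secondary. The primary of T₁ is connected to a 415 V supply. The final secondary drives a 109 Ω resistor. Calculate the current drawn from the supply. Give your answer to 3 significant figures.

After T₁: V = 415.00 × 720/155 = 1927.7 V.
After T₂: V = 1927.7 × 370/1856 = 384.30 V.
I_load = 384.30/109 = 3.5257 A, so P_out = 384.30 × 3.5257 = 1354.9 W.
All ideal ⇒ P_in = P_out, so I_supply = 1354.9/415 = 3.26 A.

I_supply ≈ 3.26 A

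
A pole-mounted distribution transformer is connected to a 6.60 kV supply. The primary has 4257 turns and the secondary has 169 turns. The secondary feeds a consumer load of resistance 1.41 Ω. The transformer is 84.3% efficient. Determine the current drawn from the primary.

V_s = 6600 × 169/4257 = 262.02 V.
I_s = V_s/R = 262.02/1.41 = 185.83 A.
P_out = V_s I_s = 262.02 × 185.83 = 48689 W.
P_in = P_out/η = 48689/0.843 = 57757 W.
I_p = P_in/V_p = 57757/6600 = 8.75 A.

I_p ≈ 8.75 A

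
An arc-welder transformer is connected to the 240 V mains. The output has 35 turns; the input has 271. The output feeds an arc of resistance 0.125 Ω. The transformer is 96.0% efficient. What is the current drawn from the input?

I_in ≈ 33.4 A

V_out = 240 × 35/271 = 30.996 V.
I_out = V_out/R = 30.996/0.125 = 247.97 A.
P_out = V_out I_out = 30.996 × 247.97 = 7686.2 W.
P_in = P_out/η = 7686.2/0.960 = 8006.4 W.
I_in = P_in/V_in = 8006.4/240 = 33.4 A.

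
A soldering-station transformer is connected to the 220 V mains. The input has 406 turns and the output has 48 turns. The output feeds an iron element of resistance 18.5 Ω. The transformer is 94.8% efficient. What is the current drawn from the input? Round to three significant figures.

V_out = 220 × 48/406 = 26.010 V.
I_out = V_out/R = 26.010/18.5 = 1.4059 A.
P_out = V_out I_out = 26.010 × 1.4059 = 36.568 W.
P_in = P_out/η = 36.568/0.948 = 38.574 W.
I_in = P_in/V_in = 38.574/220 = 0.175 A.

I_in ≈ 0.175 A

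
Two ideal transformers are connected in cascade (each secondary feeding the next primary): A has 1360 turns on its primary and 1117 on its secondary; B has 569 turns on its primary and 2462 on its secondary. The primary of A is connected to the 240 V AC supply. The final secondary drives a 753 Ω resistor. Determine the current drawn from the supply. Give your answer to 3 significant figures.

I_supply ≈ 4.03 A

Secondary of A: V = 240.00 × 1117/1360 = 197.12 V.
Secondary of B: V = 197.12 × 2462/569 = 852.91 V.
I_load = 852.91/753 = 1.1327 A, so P_out = 852.91 × 1.1327 = 966.07 W.
All ideal ⇒ P_in = P_out, so I_supply = 966.07/240 = 4.03 A.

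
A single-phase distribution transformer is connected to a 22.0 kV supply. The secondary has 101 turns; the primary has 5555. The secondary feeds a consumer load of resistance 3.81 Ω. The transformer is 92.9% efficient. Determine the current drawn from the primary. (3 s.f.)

V_s = 22000 × 101/5555 = 400.00 V.
I_s = V_s/R = 400.00/3.81 = 104.99 A.
P_out = V_s I_s = 400.00 × 104.99 = 41995 W.
P_in = P_out/η = 41995/0.929 = 45204 W.
I_p = P_in/V_p = 45204/22000 = 2.05 A.

I_p ≈ 2.05 A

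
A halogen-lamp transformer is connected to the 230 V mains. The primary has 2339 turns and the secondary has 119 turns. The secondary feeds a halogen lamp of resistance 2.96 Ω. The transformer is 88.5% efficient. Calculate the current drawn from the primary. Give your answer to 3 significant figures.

I_p ≈ 0.227 A

V_s = 230 × 119/2339 = 11.702 V.
I_s = V_s/R = 11.702/2.96 = 3.9532 A.
P_out = V_s I_s = 11.702 × 3.9532 = 46.259 W.
P_in = P_out/η = 46.259/0.885 = 52.270 W.
I_p = P_in/V_p = 52.270/230 = 0.227 A.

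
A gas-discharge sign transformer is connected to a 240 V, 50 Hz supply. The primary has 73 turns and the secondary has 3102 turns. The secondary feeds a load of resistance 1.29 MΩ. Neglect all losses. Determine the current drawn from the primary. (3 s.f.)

I_p ≈ 0.336 A

V_s = V_p × N_s/N_p = 240 × 3102/73 = 10198 V.
I_s = V_s/R = 10198/(1.29×10^6) = 0.0079057 A.
For an ideal transformer I_p N_p = I_s N_s, so I_p = 0.0079057 × 3102/73 = 0.336 A.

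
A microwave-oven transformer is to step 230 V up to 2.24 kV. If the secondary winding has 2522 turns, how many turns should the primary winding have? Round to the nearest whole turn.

N_p/N_s = V_p/V_s, so N_p = 2522 × 230/2240 = 259.0 ≈ 259 turns.

N_p = 259 turns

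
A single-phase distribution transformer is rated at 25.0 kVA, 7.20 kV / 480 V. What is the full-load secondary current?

I_s ≈ 52.1 A

I_s = S/V_s = 25000/480 = 52.1 A.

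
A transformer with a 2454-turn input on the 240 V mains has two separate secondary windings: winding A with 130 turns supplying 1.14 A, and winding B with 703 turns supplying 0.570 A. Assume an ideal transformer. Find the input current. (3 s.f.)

V_A = 240 × 130/2454 = 12.714 V; V_B = 240 × 703/2454 = 68.753 V.
P_out = V_A I_A + V_B I_B = 12.714×1.14 + 68.753×0.570 = 14.494 + 39.189 = 53.683 W.
Ideal ⇒ P_in = P_out, so I_in = P_out/V_in = 53.683/240 = 0.224 A.

I_in ≈ 0.224 A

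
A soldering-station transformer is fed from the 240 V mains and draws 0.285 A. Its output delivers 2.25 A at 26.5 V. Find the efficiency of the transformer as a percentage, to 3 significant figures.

P_in = 240 × 0.285 = 68.4000 W.
P_out = 26.5 × 2.25 = 59.6250 W.
η = P_out/P_in = 59.6250/68.4000 = 0.872.

η ≈ 87.2%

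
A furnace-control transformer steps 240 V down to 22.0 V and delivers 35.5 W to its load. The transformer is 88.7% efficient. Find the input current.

I_in ≈ 0.167 A

P_in = P_out/η = 35.5/0.887 = 40.023 W.
I_in = P_in/V_in = 40.023/240 = 0.167 A.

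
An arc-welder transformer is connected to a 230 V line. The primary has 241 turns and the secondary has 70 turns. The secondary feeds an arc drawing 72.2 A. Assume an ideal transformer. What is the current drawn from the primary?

For an ideal transformer I_p N_p = I_s N_s, so I_p = 72.2 × 70/241 = 21.0 A.

I_p ≈ 21.0 A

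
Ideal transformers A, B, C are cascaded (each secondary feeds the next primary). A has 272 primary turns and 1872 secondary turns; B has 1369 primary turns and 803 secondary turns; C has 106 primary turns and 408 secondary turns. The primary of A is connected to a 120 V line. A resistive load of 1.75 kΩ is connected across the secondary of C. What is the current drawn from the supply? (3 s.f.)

I_supply ≈ 16.6 A

Secondary of A: V = 120.00 × 1872/272 = 825.88 V.
Secondary of B: V = 825.88 × 803/1369 = 484.43 V.
Secondary of C: V = 484.43 × 408/106 = 1864.6 V.
I_load = 1864.6/1750 = 1.0655 A, so P_out = 1864.6 × 1.0655 = 1986.7 W.
All ideal ⇒ P_in = P_out, so I_supply = 1986.7/120 = 16.6 A.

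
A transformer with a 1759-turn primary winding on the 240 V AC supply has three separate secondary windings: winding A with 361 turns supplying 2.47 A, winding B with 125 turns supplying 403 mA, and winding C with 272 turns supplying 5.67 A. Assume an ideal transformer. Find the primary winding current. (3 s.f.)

I_p ≈ 1.41 A

V_A = 240 × 361/1759 = 49.255 V; V_B = 240 × 125/1759 = 17.055 V; V_C = 240 × 272/1759 = 37.112 V.
P_out = V_A I_A + V_B I_B + V_C I_C = 49.255×2.47 + 17.055×0.403 + 37.112×5.67 = 121.66 + 6.8732 + 210.43 = 338.96 W.
Ideal ⇒ P_in = P_out, so I_p = P_out/V_p = 338.96/240 = 1.41 A.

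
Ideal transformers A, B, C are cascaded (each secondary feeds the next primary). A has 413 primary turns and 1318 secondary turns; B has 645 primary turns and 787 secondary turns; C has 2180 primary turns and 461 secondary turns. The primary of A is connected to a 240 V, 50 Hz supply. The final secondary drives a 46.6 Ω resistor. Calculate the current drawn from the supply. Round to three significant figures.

After A: V = 240.00 × 1318/413 = 765.91 V.
After B: V = 765.91 × 787/645 = 934.53 V.
After C: V = 934.53 × 461/2180 = 197.62 V.
I_load = 197.62/46.6 = 4.2408 A, so P_out = 197.62 × 4.2408 = 838.08 W.
All ideal ⇒ P_in = P_out, so I_supply = 838.08/240 = 3.49 A.

I_supply ≈ 3.49 A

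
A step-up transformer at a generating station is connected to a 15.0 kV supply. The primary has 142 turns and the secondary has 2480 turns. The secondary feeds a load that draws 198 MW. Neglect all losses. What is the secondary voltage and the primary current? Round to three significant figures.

V_s ≈ 262000 V, I_p ≈ 13200 A

V_s = V_p × N_s/N_p = 15000 × 2480/142 = 261970 V.
I_s = P/V_s = 1.98×10^8/261970 = 755.81 A.
I_p = I_s × N_s/N_p = 755.81 × 2480/142 = 13200 A.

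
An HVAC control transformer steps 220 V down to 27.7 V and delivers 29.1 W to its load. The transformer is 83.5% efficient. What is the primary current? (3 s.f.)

I_p ≈ 0.158 A

P_in = P_out/η = 29.1/0.835 = 34.850 W.
I_p = P_in/V_p = 34.850/220 = 0.158 A.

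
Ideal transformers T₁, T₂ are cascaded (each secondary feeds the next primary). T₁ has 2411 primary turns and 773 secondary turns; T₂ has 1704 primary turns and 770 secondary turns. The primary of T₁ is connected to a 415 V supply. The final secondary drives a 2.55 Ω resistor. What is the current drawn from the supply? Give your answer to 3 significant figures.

After T₁: V = 415.00 × 773/2411 = 133.05 V.
After T₂: V = 133.05 × 770/1704 = 60.125 V.
I_load = 60.125/2.55 = 23.578 A, so P_out = 60.125 × 23.578 = 1417.6 W.
All ideal ⇒ P_in = P_out, so I_supply = 1417.6/415 = 3.42 A.

I_supply ≈ 3.42 A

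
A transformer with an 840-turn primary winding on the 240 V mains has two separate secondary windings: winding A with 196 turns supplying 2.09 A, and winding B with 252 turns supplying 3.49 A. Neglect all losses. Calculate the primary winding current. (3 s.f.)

V_A = 240 × 196/840 = 56.000 V; V_B = 240 × 252/840 = 72.000 V.
P_out = V_A I_A + V_B I_B = 56.000×2.09 + 72.000×3.49 = 117.04 + 251.28 = 368.32 W.
Ideal ⇒ P_in = P_out, so I_p = P_out/V_p = 368.32/240 = 1.53 A.

I_p ≈ 1.53 A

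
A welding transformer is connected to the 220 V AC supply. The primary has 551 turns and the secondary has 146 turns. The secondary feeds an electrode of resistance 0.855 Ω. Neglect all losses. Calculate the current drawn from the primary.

V_s = V_p × N_s/N_p = 220 × 146/551 = 58.294 V.
I_s = V_s/R = 58.294/0.855 = 68.180 A.
For an ideal transformer I_p N_p = I_s N_s, so I_p = 68.180 × 146/551 = 18.1 A.

I_p ≈ 18.1 A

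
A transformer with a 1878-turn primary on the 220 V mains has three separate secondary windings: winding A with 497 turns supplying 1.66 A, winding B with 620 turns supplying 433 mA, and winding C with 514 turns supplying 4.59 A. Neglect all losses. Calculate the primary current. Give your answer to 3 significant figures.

I_p ≈ 1.84 A

V_A = 220 × 497/1878 = 58.222 V; V_B = 220 × 620/1878 = 72.630 V; V_C = 220 × 514/1878 = 60.213 V.
P_out = V_A I_A + V_B I_B + V_C I_C = 58.222×1.66 + 72.630×0.433 + 60.213×4.59 = 96.648 + 31.449 + 276.38 = 404.47 W.
Ideal ⇒ P_in = P_out, so I_p = P_out/V_p = 404.47/220 = 1.84 A.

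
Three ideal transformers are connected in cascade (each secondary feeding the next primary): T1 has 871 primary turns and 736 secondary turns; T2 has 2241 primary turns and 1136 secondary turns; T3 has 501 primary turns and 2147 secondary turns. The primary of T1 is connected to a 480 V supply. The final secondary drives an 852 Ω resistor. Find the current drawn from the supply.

I_supply ≈ 1.90 A

Secondary of T1: V = 480.00 × 736/871 = 405.60 V.
Secondary of T2: V = 405.60 × 1136/2241 = 205.61 V.
Secondary of T3: V = 205.61 × 2147/501 = 881.11 V.
I_load = 881.11/852 = 1.0342 A, so P_out = 881.11 × 1.0342 = 911.22 W.
All ideal ⇒ P_in = P_out, so I_supply = 911.22/480 = 1.90 A.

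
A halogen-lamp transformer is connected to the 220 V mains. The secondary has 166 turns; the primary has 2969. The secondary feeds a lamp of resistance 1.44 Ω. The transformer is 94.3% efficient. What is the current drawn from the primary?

V_s = 220 × 166/2969 = 12.300 V.
I_s = V_s/R = 12.300/1.44 = 8.5420 A.
P_out = V_s I_s = 12.300 × 8.5420 = 105.07 W.
P_in = P_out/η = 105.07/0.943 = 111.42 W.
I_p = P_in/V_p = 111.42/220 = 0.506 A.

I_p ≈ 0.506 A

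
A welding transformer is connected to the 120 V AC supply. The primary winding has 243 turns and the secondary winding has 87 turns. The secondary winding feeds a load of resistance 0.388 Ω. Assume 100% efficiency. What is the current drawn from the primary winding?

V_s = V_p × N_s/N_p = 120 × 87/243 = 42.963 V.
I_s = V_s/R = 42.963/0.388 = 110.73 A.
For an ideal transformer I_p N_p = I_s N_s, so I_p = 110.73 × 87/243 = 39.6 A.

I_p ≈ 39.6 A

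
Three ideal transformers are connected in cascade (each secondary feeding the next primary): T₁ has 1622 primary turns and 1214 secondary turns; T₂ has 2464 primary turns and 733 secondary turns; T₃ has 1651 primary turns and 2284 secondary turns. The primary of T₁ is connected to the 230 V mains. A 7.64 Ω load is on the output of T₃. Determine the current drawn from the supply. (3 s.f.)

I_supply ≈ 2.86 A

After T₁: V = 230.00 × 1214/1622 = 172.15 V.
After T₂: V = 172.15 × 733/2464 = 51.210 V.
After T₃: V = 51.210 × 2284/1651 = 70.845 V.
I_load = 70.845/7.64 = 9.2729 A, so P_out = 70.845 × 9.2729 = 656.94 W.
All ideal ⇒ P_in = P_out, so I_supply = 656.94/230 = 2.86 A.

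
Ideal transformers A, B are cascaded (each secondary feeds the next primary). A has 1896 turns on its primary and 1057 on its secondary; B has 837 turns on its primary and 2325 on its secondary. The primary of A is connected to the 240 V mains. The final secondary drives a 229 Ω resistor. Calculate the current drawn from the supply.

After A: V = 240.00 × 1057/1896 = 133.80 V.
After B: V = 133.80 × 2325/837 = 371.66 V.
I_load = 371.66/229 = 1.6230 A, so P_out = 371.66 × 1.6230 = 603.19 W.
All ideal ⇒ P_in = P_out, so I_supply = 603.19/240 = 2.51 A.

I_supply ≈ 2.51 A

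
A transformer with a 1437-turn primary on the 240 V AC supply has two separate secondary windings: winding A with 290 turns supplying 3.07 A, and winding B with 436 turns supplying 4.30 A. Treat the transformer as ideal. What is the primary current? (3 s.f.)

I_p ≈ 1.92 A

V_A = 240 × 290/1437 = 48.434 V; V_B = 240 × 436/1437 = 72.818 V.
P_out = V_A I_A + V_B I_B = 48.434×3.07 + 72.818×4.30 = 148.69 + 313.12 = 461.81 W.
Ideal ⇒ P_in = P_out, so I_p = P_out/V_p = 461.81/240 = 1.92 A.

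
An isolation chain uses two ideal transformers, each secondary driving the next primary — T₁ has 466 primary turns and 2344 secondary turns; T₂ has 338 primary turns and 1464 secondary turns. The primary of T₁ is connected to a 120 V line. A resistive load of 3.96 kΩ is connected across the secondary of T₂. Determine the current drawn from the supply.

Secondary of T₁: V = 120.00 × 2344/466 = 603.61 V.
Secondary of T₂: V = 603.61 × 1464/338 = 2614.4 V.
I_load = 2614.4/3960 = 0.66021 A, so P_out = 2614.4 × 0.66021 = 1726.1 W.
All ideal ⇒ P_in = P_out, so I_supply = 1726.1/120 = 14.4 A.

I_supply ≈ 14.4 A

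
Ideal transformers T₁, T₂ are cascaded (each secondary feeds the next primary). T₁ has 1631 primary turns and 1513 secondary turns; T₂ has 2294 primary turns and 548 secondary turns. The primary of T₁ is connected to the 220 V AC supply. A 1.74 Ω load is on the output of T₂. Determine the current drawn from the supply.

I_supply ≈ 6.21 A

Secondary of T₁: V = 220.00 × 1513/1631 = 204.08 V.
Secondary of T₂: V = 204.08 × 548/2294 = 48.752 V.
I_load = 48.752/1.74 = 28.019 A, so P_out = 48.752 × 28.019 = 1366.0 W.
All ideal ⇒ P_in = P_out, so I_supply = 1366.0/220 = 6.21 A.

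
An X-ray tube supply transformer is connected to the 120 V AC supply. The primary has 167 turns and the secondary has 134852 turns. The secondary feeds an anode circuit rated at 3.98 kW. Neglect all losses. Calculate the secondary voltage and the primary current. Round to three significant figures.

V_s ≈ 96900 V, I_p ≈ 33.2 A

V_s = V_p × N_s/N_p = 120 × 134852/167 = 96900 V.
I_s = P/V_s = 3980/96900 = 0.041073 A.
I_p = I_s × N_s/N_p = 0.041073 × 134852/167 = 33.2 A.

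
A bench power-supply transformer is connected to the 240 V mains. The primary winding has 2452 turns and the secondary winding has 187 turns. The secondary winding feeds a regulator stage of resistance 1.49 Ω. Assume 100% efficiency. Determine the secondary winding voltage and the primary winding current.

V_s = V_p × N_s/N_p = 240 × 187/2452 = 18.303 V.
I_s = V_s/R = 18.303/1.49 = 12.284 A.
I_p = I_s × N_s/N_p = 12.284 × 187/2452 = 0.937 A.

V_s ≈ 18.3 V, I_p ≈ 0.937 A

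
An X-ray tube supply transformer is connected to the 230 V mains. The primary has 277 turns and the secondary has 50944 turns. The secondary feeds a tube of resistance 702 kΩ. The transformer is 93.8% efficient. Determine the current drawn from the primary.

V_s = 230 × 50944/277 = 42300 V.
I_s = V_s/R = 42300/702000 = 0.060257 A.
P_out = V_s I_s = 42300 × 0.060257 = 2548.9 W.
P_in = P_out/η = 2548.9/0.938 = 2717.3 W.
I_p = P_in/V_p = 2717.3/230 = 11.8 A.

I_p ≈ 11.8 A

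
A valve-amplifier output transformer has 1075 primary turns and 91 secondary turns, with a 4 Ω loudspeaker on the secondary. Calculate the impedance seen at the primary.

Z_p ≈ 558 Ω

Z_p = (N_p/N_s)² × Z_s = (1075/91)² × 4 = 558 Ω.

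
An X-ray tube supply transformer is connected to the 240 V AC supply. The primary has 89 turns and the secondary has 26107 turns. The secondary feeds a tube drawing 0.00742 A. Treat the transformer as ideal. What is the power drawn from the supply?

I_p = I_s × N_s/N_p = 0.00742 × 26107/89 = 2.1766 A.
P = V_p I_p = 240 × 2.1766 = 522 W.

P ≈ 522 W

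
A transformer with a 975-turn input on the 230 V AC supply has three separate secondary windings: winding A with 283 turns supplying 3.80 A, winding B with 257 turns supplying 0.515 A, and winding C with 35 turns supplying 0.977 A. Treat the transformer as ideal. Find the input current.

V_A = 230 × 283/975 = 66.759 V; V_B = 230 × 257/975 = 60.626 V; V_C = 230 × 35/975 = 8.2564 V.
P_out = V_A I_A + V_B I_B + V_C I_C = 66.759×3.80 + 60.626×0.515 + 8.2564×0.977 = 253.68 + 31.222 + 8.0665 = 292.97 W.
Ideal ⇒ P_in = P_out, so I_in = P_out/V_in = 292.97/230 = 1.27 A.

I_in ≈ 1.27 A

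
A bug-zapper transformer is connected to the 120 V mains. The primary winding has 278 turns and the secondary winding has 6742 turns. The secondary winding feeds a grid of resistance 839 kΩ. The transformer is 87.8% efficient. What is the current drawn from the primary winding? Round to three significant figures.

I_p ≈ 0.0958 A

V_s = 120 × 6742/278 = 2910.2 V.
I_s = V_s/R = 2910.2/839000 = 0.0034687 A.
P_out = V_s I_s = 2910.2 × 0.0034687 = 10.095 W.
P_in = P_out/η = 10.095/0.878 = 11.497 W.
I_p = P_in/V_p = 11.497/120 = 0.0958 A.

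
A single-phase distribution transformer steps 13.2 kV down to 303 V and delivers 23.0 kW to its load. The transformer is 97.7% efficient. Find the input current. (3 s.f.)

P_in = P_out/η = 23000/0.977 = 23541 W.
I_in = P_in/V_in = 23541/13200 = 1.78 A.

I_in ≈ 1.78 A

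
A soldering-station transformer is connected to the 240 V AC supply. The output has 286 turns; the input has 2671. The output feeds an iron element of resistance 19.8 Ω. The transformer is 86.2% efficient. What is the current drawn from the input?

I_in ≈ 0.161 A

V_out = 240 × 286/2671 = 25.698 V.
I_out = V_out/R = 25.698/19.8 = 1.2979 A.
P_out = V_out I_out = 25.698 × 1.2979 = 33.354 W.
P_in = P_out/η = 33.354/0.862 = 38.693 W.
I_in = P_in/V_in = 38.693/240 = 0.161 A.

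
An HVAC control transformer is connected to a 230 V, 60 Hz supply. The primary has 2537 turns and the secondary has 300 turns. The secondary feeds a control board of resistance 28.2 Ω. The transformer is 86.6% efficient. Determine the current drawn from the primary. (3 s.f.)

I_p ≈ 0.132 A

V_s = 230 × 300/2537 = 27.197 V.
I_s = V_s/R = 27.197/28.2 = 0.96445 A.
P_out = V_s I_s = 27.197 × 0.96445 = 26.231 W.
P_in = P_out/η = 26.231/0.866 = 30.289 W.
I_p = P_in/V_p = 30.289/230 = 0.132 A.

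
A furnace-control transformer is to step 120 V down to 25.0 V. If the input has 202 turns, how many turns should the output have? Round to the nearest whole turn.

N_out/N_in = V_out/V_in, so N_out = 202 × 25.0/120 = 42.1 ≈ 42 turns.

N_out = 42 turns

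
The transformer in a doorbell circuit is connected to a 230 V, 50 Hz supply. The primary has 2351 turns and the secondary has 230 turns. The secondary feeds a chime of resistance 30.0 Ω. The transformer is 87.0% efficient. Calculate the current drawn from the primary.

I_p ≈ 0.0843 A

V_s = 230 × 230/2351 = 22.501 V.
I_s = V_s/R = 22.501/30.0 = 0.75004 A.
P_out = V_s I_s = 22.501 × 0.75004 = 16.877 W.
P_in = P_out/η = 16.877/0.870 = 19.398 W.
I_p = P_in/V_p = 19.398/230 = 0.0843 A.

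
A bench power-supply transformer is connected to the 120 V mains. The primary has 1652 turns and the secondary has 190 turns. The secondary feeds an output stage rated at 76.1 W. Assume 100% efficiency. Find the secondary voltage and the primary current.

V_s = V_p × N_s/N_p = 120 × 190/1652 = 13.801 V.
I_s = P/V_s = 76.1/13.801 = 5.5139 A.
I_p = I_s × N_s/N_p = 5.5139 × 190/1652 = 0.634 A.

V_s ≈ 13.8 V, I_p ≈ 0.634 A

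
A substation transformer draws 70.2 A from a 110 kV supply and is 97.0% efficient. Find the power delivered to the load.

P_in = V_p I_p = 110000 × 70.2 = 7.7220×10^6 W.
P_out = η P_in = 0.970 × 7.7220×10^6 = 7.49×10^6 W.

P_out ≈ 7.49×10^6 W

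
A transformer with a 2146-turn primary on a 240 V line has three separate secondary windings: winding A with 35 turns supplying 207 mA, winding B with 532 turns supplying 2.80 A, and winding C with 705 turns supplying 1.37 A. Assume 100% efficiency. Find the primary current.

V_A = 240 × 35/2146 = 3.9143 V; V_B = 240 × 532/2146 = 59.497 V; V_C = 240 × 705/2146 = 78.844 V.
P_out = V_A I_A + V_B I_B + V_C I_C = 3.9143×0.207 + 59.497×2.80 + 78.844×1.37 = 0.81025 + 166.59 + 108.02 = 275.42 W.
Ideal ⇒ P_in = P_out, so I_p = P_out/V_p = 275.42/240 = 1.15 A.

I_p ≈ 1.15 A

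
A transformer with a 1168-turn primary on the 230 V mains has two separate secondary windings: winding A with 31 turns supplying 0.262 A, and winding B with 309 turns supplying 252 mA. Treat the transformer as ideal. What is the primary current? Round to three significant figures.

V_A = 230 × 31/1168 = 6.1045 V; V_B = 230 × 309/1168 = 60.848 V.
P_out = V_A I_A + V_B I_B = 6.1045×0.262 + 60.848×0.252 = 1.5994 + 15.334 = 16.933 W.
Ideal ⇒ P_in = P_out, so I_p = P_out/V_p = 16.933/230 = 0.0736 A.

I_p ≈ 0.0736 A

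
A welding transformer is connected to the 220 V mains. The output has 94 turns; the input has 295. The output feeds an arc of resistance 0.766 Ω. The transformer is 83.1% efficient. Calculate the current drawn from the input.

V_out = 220 × 94/295 = 70.102 V.
I_out = V_out/R = 70.102/0.766 = 91.517 A.
P_out = V_out I_out = 70.102 × 91.517 = 6415.5 W.
P_in = P_out/η = 6415.5/0.831 = 7720.2 W.
I_in = P_in/V_in = 7720.2/220 = 35.1 A.

I_in ≈ 35.1 A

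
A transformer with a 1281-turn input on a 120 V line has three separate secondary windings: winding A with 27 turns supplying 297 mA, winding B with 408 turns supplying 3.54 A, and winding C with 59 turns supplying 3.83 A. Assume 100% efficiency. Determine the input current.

V_A = 120 × 27/1281 = 2.5293 V; V_B = 120 × 408/1281 = 38.220 V; V_C = 120 × 59/1281 = 5.5269 V.
P_out = V_A I_A + V_B I_B + V_C I_C = 2.5293×0.297 + 38.220×3.54 + 5.5269×3.83 = 0.75119 + 135.30 + 21.168 = 157.22 W.
Ideal ⇒ P_in = P_out, so I_in = P_out/V_in = 157.22/120 = 1.31 A.

I_in ≈ 1.31 A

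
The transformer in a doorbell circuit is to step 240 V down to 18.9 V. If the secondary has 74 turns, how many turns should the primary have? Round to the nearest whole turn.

N_p/N_s = V_p/V_s, so N_p = 74 × 240/18.9 = 939.7 ≈ 940 turns.

N_p = 940 turns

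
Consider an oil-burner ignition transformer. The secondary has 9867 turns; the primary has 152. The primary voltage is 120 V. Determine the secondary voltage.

V_s/V_p = N_s/N_p, so V_s = 120 × 9867/152 = 7790 V.

V_s ≈ 7790 V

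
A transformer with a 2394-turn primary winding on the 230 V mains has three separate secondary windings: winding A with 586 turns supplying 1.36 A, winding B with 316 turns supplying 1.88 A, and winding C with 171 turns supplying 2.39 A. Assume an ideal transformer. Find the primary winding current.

I_p ≈ 0.752 A

V_A = 230 × 586/2394 = 56.299 V; V_B = 230 × 316/2394 = 30.359 V; V_C = 230 × 171/2394 = 16.429 V.
P_out = V_A I_A + V_B I_B + V_C I_C = 56.299×1.36 + 30.359×1.88 + 16.429×2.39 = 76.567 + 57.075 + 39.264 = 172.91 W.
Ideal ⇒ P_in = P_out, so I_p = P_out/V_p = 172.91/230 = 0.752 A.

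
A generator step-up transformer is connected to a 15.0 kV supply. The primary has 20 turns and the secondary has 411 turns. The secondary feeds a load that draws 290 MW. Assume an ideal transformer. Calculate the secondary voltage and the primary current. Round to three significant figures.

V_s = V_p × N_s/N_p = 15000 × 411/20 = 308250 V.
I_s = P/V_s = 2.90×10^8/308250 = 940.79 A.
I_p = I_s × N_s/N_p = 940.79 × 411/20 = 19300 A.

V_s ≈ 308000 V, I_p ≈ 19300 A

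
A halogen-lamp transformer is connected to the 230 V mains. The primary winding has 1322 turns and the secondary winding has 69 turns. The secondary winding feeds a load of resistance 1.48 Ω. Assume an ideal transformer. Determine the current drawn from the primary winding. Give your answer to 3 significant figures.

I_p ≈ 0.423 A

V_s = V_p × N_s/N_p = 230 × 69/1322 = 12.005 V.
I_s = V_s/R = 12.005/1.48 = 8.1112 A.
For an ideal transformer I_p N_p = I_s N_s, so I_p = 8.1112 × 69/1322 = 0.423 A.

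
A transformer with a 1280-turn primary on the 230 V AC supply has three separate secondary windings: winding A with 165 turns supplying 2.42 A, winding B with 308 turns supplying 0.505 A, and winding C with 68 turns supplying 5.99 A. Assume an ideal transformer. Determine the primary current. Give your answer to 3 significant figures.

V_A = 230 × 165/1280 = 29.648 V; V_B = 230 × 308/1280 = 55.344 V; V_C = 230 × 68/1280 = 12.219 V.
P_out = V_A I_A + V_B I_B + V_C I_C = 29.648×2.42 + 55.344×0.505 + 12.219×5.99 = 71.749 + 27.949 + 73.190 = 172.89 W.
Ideal ⇒ P_in = P_out, so I_p = P_out/V_p = 172.89/230 = 0.752 A.

I_p ≈ 0.752 A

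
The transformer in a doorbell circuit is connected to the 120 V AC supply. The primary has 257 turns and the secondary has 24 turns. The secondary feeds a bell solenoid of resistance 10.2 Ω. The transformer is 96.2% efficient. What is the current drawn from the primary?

I_p ≈ 0.107 A

V_s = 120 × 24/257 = 11.206 V.
I_s = V_s/R = 11.206/10.2 = 1.0986 A.
P_out = V_s I_s = 11.206 × 1.0986 = 12.312 W.
P_in = P_out/η = 12.312/0.962 = 12.798 W.
I_p = P_in/V_p = 12.798/120 = 0.107 A.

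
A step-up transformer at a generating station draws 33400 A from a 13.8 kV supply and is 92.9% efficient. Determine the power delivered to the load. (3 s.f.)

P_out ≈ 4.28×10^8 W

P_in = V_p I_p = 13800 × 33400 = 4.6092×10^8 W.
P_out = η P_in = 0.929 × 4.6092×10^8 = 4.28×10^8 W.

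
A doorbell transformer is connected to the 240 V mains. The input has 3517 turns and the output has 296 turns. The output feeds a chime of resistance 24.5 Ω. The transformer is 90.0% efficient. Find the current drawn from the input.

V_out = 240 × 296/3517 = 20.199 V.
I_out = V_out/R = 20.199/24.5 = 0.82445 A.
P_out = V_out I_out = 20.199 × 0.82445 = 16.653 W.
P_in = P_out/η = 16.653/0.900 = 18.503 W.
I_in = P_in/V_in = 18.503/240 = 0.0771 A.

I_in ≈ 0.0771 A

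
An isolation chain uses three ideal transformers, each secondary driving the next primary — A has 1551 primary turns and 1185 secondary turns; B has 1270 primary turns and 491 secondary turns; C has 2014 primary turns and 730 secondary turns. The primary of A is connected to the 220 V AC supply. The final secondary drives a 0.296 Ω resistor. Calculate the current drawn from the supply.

After A: V = 220.00 × 1185/1551 = 168.09 V.
After B: V = 168.09 × 491/1270 = 64.984 V.
After C: V = 64.984 × 730/2014 = 23.554 V.
I_load = 23.554/0.296 = 79.575 A, so P_out = 23.554 × 79.575 = 1874.3 W.
All ideal ⇒ P_in = P_out, so I_supply = 1874.3/220 = 8.52 A.

I_supply ≈ 8.52 A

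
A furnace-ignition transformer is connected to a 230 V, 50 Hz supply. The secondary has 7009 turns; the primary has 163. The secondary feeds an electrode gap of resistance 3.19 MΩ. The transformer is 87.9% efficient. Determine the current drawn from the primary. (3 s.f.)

I_p ≈ 0.152 A

V_s = 230 × 7009/163 = 9890.0 V.
I_s = V_s/R = 9890.0/(3.19×10^6) = 0.0031003 A.
P_out = V_s I_s = 9890.0 × 0.0031003 = 30.662 W.
P_in = P_out/η = 30.662/0.879 = 34.883 W.
I_p = P_in/V_p = 34.883/230 = 0.152 A.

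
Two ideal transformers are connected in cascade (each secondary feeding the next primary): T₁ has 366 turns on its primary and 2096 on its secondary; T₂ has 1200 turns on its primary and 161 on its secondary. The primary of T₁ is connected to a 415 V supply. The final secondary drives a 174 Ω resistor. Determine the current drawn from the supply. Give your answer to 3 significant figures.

I_supply ≈ 1.41 A

After T₁: V = 415.00 × 2096/366 = 2376.6 V.
After T₂: V = 2376.6 × 161/1200 = 318.86 V.
I_load = 318.86/174 = 1.8325 A, so P_out = 318.86 × 1.8325 = 584.33 W.
All ideal ⇒ P_in = P_out, so I_supply = 584.33/415 = 1.41 A.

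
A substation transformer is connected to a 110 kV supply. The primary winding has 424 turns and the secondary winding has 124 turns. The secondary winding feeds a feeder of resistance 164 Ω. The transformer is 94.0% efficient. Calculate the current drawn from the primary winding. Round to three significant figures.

V_s = 110000 × 124/424 = 32170 V.
I_s = V_s/R = 32170/164 = 196.16 A.
P_out = V_s I_s = 32170 × 196.16 = 6.3103×10^6 W.
P_in = P_out/η = 6.3103×10^6/0.940 = 6.7131×10^6 W.
I_p = P_in/V_p = 6.7131×10^6/110000 = 61.0 A.

I_p ≈ 61.0 A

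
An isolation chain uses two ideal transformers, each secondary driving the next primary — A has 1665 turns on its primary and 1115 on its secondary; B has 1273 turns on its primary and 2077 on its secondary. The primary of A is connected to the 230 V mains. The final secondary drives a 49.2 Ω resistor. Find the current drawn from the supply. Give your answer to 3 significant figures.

I_supply ≈ 5.58 A

Secondary of A: V = 230.00 × 1115/1665 = 154.02 V.
Secondary of B: V = 154.02 × 2077/1273 = 251.30 V.
I_load = 251.30/49.2 = 5.1078 A, so P_out = 251.30 × 5.1078 = 1283.6 W.
All ideal ⇒ P_in = P_out, so I_supply = 1283.6/230 = 5.58 A.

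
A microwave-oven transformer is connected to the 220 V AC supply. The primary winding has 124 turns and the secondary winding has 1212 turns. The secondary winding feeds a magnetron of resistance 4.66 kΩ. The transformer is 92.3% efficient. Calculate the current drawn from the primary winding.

V_s = 220 × 1212/124 = 2150.3 V.
I_s = V_s/R = 2150.3/4660 = 0.46144 A.
P_out = V_s I_s = 2150.3 × 0.46144 = 992.25 W.
P_in = P_out/η = 992.25/0.923 = 1075.0 W.
I_p = P_in/V_p = 1075.0/220 = 4.89 A.

I_p ≈ 4.89 A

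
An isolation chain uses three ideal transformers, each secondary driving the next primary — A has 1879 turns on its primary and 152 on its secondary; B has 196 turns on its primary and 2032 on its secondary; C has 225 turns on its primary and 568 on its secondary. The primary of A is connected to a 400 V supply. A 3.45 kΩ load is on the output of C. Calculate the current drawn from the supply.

After A: V = 400.00 × 152/1879 = 32.358 V.
After B: V = 32.358 × 2032/196 = 335.46 V.
After C: V = 335.46 × 568/225 = 846.86 V.
I_load = 846.86/3450 = 0.24547 A, so P_out = 846.86 × 0.24547 = 207.87 W.
All ideal ⇒ P_in = P_out, so I_supply = 207.87/400 = 0.520 A.

I_supply ≈ 0.520 A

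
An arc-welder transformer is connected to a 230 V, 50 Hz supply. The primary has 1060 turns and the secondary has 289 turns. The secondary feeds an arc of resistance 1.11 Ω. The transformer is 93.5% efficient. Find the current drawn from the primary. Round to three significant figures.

I_p ≈ 16.5 A

V_s = 230 × 289/1060 = 62.708 V.
I_s = V_s/R = 62.708/1.11 = 56.493 A.
P_out = V_s I_s = 62.708 × 56.493 = 3542.6 W.
P_in = P_out/η = 3542.6/0.935 = 3788.8 W.
I_p = P_in/V_p = 3788.8/230 = 16.5 A.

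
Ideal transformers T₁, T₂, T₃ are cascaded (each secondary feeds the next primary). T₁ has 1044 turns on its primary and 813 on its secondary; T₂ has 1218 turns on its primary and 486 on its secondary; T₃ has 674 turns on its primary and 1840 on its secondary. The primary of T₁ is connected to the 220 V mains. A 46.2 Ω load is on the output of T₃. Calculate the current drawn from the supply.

Secondary of T₁: V = 220.00 × 813/1044 = 171.32 V.
Secondary of T₂: V = 171.32 × 486/1218 = 68.360 V.
Secondary of T₃: V = 68.360 × 1840/674 = 186.62 V.
I_load = 186.62/46.2 = 4.0394 A, so P_out = 186.62 × 4.0394 = 753.84 W.
All ideal ⇒ P_in = P_out, so I_supply = 753.84/220 = 3.43 A.

I_supply ≈ 3.43 A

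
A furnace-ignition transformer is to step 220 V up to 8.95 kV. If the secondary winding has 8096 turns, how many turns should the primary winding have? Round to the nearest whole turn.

N_p = 199 turns

N_p/N_s = V_p/V_s, so N_p = 8096 × 220/8950 = 199.0 ≈ 199 turns.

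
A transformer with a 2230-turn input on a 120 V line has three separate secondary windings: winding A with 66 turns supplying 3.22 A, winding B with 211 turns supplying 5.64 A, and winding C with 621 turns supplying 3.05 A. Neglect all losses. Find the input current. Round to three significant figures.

I_in ≈ 1.48 A

V_A = 120 × 66/2230 = 3.5516 V; V_B = 120 × 211/2230 = 11.354 V; V_C = 120 × 621/2230 = 33.417 V.
P_out = V_A I_A + V_B I_B + V_C I_C = 3.5516×3.22 + 11.354×5.64 + 33.417×3.05 = 11.436 + 64.038 + 101.92 = 177.40 W.
Ideal ⇒ P_in = P_out, so I_in = P_out/V_in = 177.40/120 = 1.48 A.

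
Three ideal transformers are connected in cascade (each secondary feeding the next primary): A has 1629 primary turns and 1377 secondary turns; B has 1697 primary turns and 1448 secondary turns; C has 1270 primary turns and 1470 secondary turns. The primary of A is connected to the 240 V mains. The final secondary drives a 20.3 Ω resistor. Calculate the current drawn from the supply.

After A: V = 240.00 × 1377/1629 = 202.87 V.
After B: V = 202.87 × 1448/1697 = 173.11 V.
After C: V = 173.11 × 1470/1270 = 200.37 V.
I_load = 200.37/20.3 = 9.8703 A, so P_out = 200.37 × 9.8703 = 1977.7 W.
All ideal ⇒ P_in = P_out, so I_supply = 1977.7/240 = 8.24 A.

I_supply ≈ 8.24 A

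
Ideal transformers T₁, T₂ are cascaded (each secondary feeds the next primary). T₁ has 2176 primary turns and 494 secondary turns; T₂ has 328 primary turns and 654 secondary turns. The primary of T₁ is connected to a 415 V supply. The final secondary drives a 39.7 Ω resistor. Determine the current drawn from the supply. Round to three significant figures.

I_supply ≈ 2.14 A

Secondary of T₁: V = 415.00 × 494/2176 = 94.214 V.
Secondary of T₂: V = 94.214 × 654/328 = 187.85 V.
I_load = 187.85/39.7 = 4.7318 A, so P_out = 187.85 × 4.7318 = 888.89 W.
All ideal ⇒ P_in = P_out, so I_supply = 888.89/415 = 2.14 A.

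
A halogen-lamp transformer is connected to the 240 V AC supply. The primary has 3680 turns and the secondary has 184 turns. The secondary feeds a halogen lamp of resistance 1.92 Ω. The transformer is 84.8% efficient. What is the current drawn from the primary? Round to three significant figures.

V_s = 240 × 184/3680 = 12.000 V.
I_s = V_s/R = 12.000/1.92 = 6.2500 A.
P_out = V_s I_s = 12.000 × 6.2500 = 75.000 W.
P_in = P_out/η = 75.000/0.848 = 88.443 W.
I_p = P_in/V_p = 88.443/240 = 0.369 A.

I_p ≈ 0.369 A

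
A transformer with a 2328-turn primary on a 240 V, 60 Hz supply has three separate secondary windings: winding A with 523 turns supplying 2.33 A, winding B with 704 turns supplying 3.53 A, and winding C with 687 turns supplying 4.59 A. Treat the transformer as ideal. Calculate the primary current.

V_A = 240 × 523/2328 = 53.918 V; V_B = 240 × 704/2328 = 72.577 V; V_C = 240 × 687/2328 = 70.825 V.
P_out = V_A I_A + V_B I_B + V_C I_C = 53.918×2.33 + 72.577×3.53 + 70.825×4.59 = 125.63 + 256.20 + 325.09 = 706.91 W.
Ideal ⇒ P_in = P_out, so I_p = P_out/V_p = 706.91/240 = 2.95 A.

I_p ≈ 2.95 A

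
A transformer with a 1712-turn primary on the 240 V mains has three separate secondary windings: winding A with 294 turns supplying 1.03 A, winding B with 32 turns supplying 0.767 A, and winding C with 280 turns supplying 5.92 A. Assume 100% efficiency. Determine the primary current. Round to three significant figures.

V_A = 240 × 294/1712 = 41.215 V; V_B = 240 × 32/1712 = 4.4860 V; V_C = 240 × 280/1712 = 39.252 V.
P_out = V_A I_A + V_B I_B + V_C I_C = 41.215×1.03 + 4.4860×0.767 + 39.252×5.92 = 42.451 + 3.4407 + 232.37 = 278.27 W.
Ideal ⇒ P_in = P_out, so I_p = P_out/V_p = 278.27/240 = 1.16 A.

I_p ≈ 1.16 A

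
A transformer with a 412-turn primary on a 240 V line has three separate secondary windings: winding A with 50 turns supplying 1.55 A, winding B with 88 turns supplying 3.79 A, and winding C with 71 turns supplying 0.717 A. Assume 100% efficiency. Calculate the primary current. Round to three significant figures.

V_A = 240 × 50/412 = 29.126 V; V_B = 240 × 88/412 = 51.262 V; V_C = 240 × 71/412 = 41.359 V.
P_out = V_A I_A + V_B I_B + V_C I_C = 29.126×1.55 + 51.262×3.79 + 41.359×0.717 = 45.146 + 194.28 + 29.655 = 269.08 W.
Ideal ⇒ P_in = P_out, so I_p = P_out/V_p = 269.08/240 = 1.12 A.

I_p ≈ 1.12 A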